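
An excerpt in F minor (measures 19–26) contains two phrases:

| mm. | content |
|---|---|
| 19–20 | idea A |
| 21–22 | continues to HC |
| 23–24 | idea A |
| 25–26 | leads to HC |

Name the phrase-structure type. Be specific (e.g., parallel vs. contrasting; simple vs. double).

repeated phrase

Both phrases have the same opening (A) and the same cadence (half cadence): the second is a restatement, not a consequent, so this is a repeated phrase rather than a period.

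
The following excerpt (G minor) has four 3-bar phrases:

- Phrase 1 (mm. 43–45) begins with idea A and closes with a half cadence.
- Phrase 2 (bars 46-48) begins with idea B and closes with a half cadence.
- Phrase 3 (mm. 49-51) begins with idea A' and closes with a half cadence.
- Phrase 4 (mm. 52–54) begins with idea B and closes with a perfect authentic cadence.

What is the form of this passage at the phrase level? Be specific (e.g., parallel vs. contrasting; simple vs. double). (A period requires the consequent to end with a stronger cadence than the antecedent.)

Four phrases in two halves: the first half (bars 43–48) ends with a half cadence, the second (mm. 49–54) with a perfect authentic cadence — a large antecedent–consequent pair, i.e. a double period.
Phrase 3 begins with the same material as phrase 1, making it parallel.

parallel double period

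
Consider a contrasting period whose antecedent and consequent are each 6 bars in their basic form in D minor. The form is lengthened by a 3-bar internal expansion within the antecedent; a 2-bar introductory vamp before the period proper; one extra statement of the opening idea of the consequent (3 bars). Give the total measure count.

20 measures

Basic contrasting period: 6 + 6 = 12 bars.
12 (basic form) + 3 (internal expansion) + 2 (introduction) + 3 (extra statement) = 20.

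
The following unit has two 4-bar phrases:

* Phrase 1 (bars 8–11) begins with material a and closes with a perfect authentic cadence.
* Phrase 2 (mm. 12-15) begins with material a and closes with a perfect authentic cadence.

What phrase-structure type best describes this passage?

repeated phrase

Both phrases have the same opening (a) and the same cadence (perfect authentic cadence): the second is a restatement, not a consequent, so this is a repeated phrase rather than a period.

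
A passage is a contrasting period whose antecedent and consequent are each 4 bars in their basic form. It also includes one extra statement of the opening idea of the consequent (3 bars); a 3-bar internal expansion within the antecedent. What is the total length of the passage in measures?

14 measures

Basic contrasting period: 4 + 4 = 8 bars.
8 (basic form) + 3 (extra statement) + 3 (internal expansion) = 14.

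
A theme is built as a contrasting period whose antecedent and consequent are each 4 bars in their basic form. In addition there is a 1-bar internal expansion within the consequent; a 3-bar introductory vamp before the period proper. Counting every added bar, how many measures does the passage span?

Basic contrasting period: 4 + 4 = 8 bars.
8 (basic form) + 1 (internal expansion) + 3 (introduction) = 12.

12 measures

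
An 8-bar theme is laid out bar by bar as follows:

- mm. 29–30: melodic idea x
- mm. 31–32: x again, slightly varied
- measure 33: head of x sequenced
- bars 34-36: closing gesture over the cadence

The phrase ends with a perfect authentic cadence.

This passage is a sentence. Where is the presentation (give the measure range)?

The presentation of a sentence is the basic idea (mm. 29-30) plus its repetition (mm. 31-32); the presentation is therefore mm. 29-32.

measures 29–32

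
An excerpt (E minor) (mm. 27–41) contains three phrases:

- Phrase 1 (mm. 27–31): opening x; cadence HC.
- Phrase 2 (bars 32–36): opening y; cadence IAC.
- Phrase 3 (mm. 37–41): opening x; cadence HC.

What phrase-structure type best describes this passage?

phrase group

The final phrase closes with a half cadence, which is not stronger than the preceding imperfect authentic cadence; the 3 phrases lack an overall antecedent–consequent design and so form a phrase group.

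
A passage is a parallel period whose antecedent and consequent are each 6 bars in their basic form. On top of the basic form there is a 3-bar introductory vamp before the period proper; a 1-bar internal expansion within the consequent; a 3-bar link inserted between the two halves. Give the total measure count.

19 measures

Basic parallel period: 6 + 6 = 12 bars.
12 (basic form) + 3 (introduction) + 1 (internal expansion) + 3 (link) = 19.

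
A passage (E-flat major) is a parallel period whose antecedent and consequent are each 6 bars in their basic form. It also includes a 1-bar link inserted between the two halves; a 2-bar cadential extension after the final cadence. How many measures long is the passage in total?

Basic parallel period: 6 + 6 = 12 bars.
12 (basic form) + 1 (link) + 2 (cadential extension) = 15.

15 measures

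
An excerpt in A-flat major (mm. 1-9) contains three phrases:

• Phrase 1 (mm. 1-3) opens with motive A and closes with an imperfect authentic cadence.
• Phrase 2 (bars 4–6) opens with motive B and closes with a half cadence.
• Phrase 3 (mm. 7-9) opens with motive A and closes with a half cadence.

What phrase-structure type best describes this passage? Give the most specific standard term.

The final phrase closes with a half cadence, which is not stronger than the preceding half cadence; the 3 phrases lack an overall antecedent–consequent design and so form a phrase group.

phrase group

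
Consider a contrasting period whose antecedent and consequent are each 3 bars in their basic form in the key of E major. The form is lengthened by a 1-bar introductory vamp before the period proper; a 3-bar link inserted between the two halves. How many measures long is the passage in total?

10 measures

Basic contrasting period: 3 + 3 = 6 bars.
6 (basic form) + 1 (introduction) + 3 (link) = 10.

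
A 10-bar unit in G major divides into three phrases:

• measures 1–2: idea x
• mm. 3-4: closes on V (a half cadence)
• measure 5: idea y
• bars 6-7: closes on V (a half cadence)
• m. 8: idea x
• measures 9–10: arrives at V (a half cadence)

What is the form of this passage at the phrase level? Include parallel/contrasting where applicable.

phrase group

The final phrase closes with a half cadence, which is not stronger than the preceding half cadence; the 3 phrases lack an overall antecedent–consequent design and so form a phrase group.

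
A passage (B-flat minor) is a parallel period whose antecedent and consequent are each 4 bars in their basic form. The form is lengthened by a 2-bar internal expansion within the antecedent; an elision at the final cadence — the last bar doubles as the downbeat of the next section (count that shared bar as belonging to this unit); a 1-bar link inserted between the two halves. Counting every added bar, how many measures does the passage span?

Basic parallel period: 4 + 4 = 8 bars.
8 (basic form) + 2 (internal expansion) + 1 (link) = 11.
The elision shares a bar with the next section but does not change this unit's count.

11 measures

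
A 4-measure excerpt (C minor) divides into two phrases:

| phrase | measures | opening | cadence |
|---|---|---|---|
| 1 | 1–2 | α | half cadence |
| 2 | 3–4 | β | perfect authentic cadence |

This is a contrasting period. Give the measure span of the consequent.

measures 3–4

The phrase ending with the weaker cadence (half cadence) is the antecedent; the one ending more conclusively (perfect authentic cadence) is the consequent. The consequent is measures 3–4.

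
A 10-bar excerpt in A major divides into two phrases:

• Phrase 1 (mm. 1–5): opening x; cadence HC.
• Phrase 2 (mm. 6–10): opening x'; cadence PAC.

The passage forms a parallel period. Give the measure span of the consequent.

The phrase ending with the weaker cadence (half cadence) is the antecedent; the one ending more conclusively (perfect authentic cadence) is the consequent. The consequent is measures 6–10.

measures 6–10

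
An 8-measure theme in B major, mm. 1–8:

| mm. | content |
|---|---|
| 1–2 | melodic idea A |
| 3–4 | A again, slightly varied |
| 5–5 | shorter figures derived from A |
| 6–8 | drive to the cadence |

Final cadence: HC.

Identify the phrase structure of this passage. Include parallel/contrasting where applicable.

Basic idea (measures 1-2) + its repetition (mm. 3-4) form the presentation; fragmentation and cadence (bars 5-8) form the continuation — the 8-bar whole is a sentence.

sentence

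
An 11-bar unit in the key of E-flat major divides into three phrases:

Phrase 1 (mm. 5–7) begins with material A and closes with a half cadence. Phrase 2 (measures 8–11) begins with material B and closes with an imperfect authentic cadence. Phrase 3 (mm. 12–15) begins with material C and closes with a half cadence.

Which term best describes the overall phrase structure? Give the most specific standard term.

The final phrase closes with a half cadence, which is not stronger than the preceding imperfect authentic cadence; the 3 phrases lack an overall antecedent–consequent design and so form a phrase group.

phrase group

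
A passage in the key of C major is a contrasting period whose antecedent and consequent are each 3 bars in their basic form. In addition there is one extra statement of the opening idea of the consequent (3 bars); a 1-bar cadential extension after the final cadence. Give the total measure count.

10 measures

Basic contrasting period: 3 + 3 = 6 bars.
6 (basic form) + 3 (extra statement) + 1 (cadential extension) = 10.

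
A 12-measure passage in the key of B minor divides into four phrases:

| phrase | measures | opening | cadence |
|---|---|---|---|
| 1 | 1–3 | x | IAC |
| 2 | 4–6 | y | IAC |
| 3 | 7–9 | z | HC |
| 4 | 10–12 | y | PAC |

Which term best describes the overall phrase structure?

contrasting double period

Four phrases in two halves: the first half (mm. 1–6) ends with an imperfect authentic cadence, the second (bars 7–12) with a perfect authentic cadence — a large antecedent–consequent pair, i.e. a double period.
Phrase 3 begins with different material from phrase 1, making it contrasting.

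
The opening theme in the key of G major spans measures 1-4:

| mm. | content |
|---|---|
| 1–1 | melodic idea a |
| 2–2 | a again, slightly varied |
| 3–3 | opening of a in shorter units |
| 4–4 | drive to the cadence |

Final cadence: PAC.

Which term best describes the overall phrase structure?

Basic idea (m. 1) + its repetition (measure 2) form the presentation; fragmentation and cadence (bars 3-4) form the continuation — the 4-bar whole is a sentence.

sentence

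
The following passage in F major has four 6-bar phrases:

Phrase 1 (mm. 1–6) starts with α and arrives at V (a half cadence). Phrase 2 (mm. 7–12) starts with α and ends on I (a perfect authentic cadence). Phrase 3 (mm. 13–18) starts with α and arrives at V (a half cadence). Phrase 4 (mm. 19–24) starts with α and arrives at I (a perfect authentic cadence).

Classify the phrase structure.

repeated period

The cadence pattern HC–PAC–HC–PAC is weak–strong twice, and phrases 3–4 restate phrases 1–2: a period heard twice, not a double period (which would end weakly at phrase 2).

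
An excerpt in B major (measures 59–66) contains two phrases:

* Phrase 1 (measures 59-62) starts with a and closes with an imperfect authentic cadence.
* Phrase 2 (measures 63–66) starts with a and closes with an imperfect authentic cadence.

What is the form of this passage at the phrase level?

repeated phrase

Both phrases have the same opening (a) and the same cadence (imperfect authentic cadence): the second is a restatement, not a consequent, so this is a repeated phrase rather than a period.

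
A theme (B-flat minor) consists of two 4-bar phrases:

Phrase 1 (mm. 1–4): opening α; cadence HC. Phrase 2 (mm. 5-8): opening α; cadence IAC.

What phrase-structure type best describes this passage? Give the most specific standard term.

parallel period

Phrase 1 ends with a half cadence (weaker) and phrase 2 with an imperfect authentic cadence (stronger): antecedent + consequent = a period.
The two phrases open with the same material (α / α), so the period is parallel.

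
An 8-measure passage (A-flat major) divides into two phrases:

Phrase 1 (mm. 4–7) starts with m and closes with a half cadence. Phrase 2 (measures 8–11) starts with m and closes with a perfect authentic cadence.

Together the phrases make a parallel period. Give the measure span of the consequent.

measures 8–11

The phrase ending with the weaker cadence (half cadence) is the antecedent; the one ending more conclusively (perfect authentic cadence) is the consequent. The consequent is measures 8–11.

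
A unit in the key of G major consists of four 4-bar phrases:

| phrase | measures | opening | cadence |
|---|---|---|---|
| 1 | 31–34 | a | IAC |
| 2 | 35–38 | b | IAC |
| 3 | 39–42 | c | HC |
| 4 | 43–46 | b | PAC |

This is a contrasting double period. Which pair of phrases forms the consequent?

phrases 3 and 4

In a double period the first pair of phrases (ending imperfect authentic cadence) is the large antecedent and the second pair (ending perfect authentic cadence) is the large consequent; the consequent is phrases 3 and 4.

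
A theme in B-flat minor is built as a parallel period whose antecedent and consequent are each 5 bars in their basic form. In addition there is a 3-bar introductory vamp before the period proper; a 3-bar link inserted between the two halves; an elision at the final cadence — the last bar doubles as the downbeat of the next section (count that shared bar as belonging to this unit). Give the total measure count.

Basic parallel period: 5 + 5 = 10 bars.
10 (basic form) + 3 (introduction) + 3 (link) = 16.
The elision shares a bar with the next section but does not change this unit's count.

16 measures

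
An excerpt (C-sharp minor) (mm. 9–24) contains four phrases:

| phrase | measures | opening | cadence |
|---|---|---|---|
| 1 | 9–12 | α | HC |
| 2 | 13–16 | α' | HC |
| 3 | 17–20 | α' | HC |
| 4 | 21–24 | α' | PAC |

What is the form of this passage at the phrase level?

Four phrases in two halves: the first half (mm. 9–16) ends with a half cadence, the second (measures 17–24) with a perfect authentic cadence — a large antecedent–consequent pair, i.e. a double period.
Phrase 3 begins with the same material as phrase 1, making it parallel.

parallel double period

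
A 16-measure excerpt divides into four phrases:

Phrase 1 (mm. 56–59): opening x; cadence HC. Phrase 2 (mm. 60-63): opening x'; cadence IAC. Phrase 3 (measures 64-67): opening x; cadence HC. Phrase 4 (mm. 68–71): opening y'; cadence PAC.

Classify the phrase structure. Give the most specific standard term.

parallel double period

Four phrases in two halves: the first half (mm. 56–63) ends with an imperfect authentic cadence, the second (mm. 64–71) with a perfect authentic cadence — a large antecedent–consequent pair, i.e. a double period.
Phrase 3 begins with the same material as phrase 1, making it parallel.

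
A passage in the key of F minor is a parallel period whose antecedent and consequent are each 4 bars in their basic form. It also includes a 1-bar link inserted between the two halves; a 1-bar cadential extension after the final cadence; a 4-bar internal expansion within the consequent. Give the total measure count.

Basic parallel period: 4 + 4 = 8 bars.
8 (basic form) + 1 (link) + 1 (cadential extension) + 4 (internal expansion) = 14.

14 measures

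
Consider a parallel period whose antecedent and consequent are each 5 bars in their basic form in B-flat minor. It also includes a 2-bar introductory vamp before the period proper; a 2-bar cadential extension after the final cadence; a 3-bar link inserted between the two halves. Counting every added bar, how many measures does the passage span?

17 measures

Basic parallel period: 5 + 5 = 10 bars.
10 (basic form) + 2 (introduction) + 2 (cadential extension) + 3 (link) = 17.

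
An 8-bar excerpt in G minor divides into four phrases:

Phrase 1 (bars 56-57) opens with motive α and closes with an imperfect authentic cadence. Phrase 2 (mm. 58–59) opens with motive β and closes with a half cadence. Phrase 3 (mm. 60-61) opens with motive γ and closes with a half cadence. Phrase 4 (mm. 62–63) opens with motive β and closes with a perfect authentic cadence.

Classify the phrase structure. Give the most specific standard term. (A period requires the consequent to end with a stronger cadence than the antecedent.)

Four phrases in two halves: the first half (measures 56–59) ends with a half cadence, the second (measures 60-63) with a perfect authentic cadence — a large antecedent–consequent pair, i.e. a double period.
Phrase 3 begins with different material from phrase 1, making it contrasting.

contrasting double period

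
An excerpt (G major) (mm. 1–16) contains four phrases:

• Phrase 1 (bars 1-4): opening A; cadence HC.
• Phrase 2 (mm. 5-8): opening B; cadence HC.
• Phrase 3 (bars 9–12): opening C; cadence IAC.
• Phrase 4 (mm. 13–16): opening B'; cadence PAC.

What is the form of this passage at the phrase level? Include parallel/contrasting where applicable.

contrasting double period

Four phrases in two halves: the first half (mm. 1-8) ends with a half cadence, the second (mm. 9–16) with a perfect authentic cadence — a large antecedent–consequent pair, i.e. a double period.
Phrase 3 begins with different material from phrase 1, making it contrasting.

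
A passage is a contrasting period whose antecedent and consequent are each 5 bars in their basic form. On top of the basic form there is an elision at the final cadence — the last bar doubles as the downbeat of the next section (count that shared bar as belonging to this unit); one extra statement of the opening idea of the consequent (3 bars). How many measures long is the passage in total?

Basic contrasting period: 5 + 5 = 10 bars.
10 (basic form) + 3 (extra statement) = 13.
The elision shares a bar with the next section but does not change this unit's count.

13 measures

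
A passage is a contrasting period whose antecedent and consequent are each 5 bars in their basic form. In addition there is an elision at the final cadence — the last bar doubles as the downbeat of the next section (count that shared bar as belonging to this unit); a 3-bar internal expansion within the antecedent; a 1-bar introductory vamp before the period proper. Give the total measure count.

14 measures

Basic contrasting period: 5 + 5 = 10 bars.
10 (basic form) + 3 (internal expansion) + 1 (introduction) = 14.
The elision shares a bar with the next section but does not change this unit's count.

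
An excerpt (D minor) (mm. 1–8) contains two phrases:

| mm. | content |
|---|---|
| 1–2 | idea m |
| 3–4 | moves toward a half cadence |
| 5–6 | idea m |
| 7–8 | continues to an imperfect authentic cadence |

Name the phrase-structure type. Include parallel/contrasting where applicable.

parallel period

Phrase 1 ends with a half cadence (weaker) and phrase 2 with an imperfect authentic cadence (stronger): antecedent + consequent = a period.
The two phrases open with the same material (m / m), so the period is parallel.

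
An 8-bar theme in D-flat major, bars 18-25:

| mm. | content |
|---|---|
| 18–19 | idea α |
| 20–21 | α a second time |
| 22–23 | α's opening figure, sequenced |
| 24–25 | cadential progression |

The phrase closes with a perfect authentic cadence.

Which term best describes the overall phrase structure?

sentence

Basic idea (bars 18–19) + its repetition (measures 20-21) form the presentation; fragmentation and cadence (mm. 22–25) form the continuation — the 8-bar whole is a sentence.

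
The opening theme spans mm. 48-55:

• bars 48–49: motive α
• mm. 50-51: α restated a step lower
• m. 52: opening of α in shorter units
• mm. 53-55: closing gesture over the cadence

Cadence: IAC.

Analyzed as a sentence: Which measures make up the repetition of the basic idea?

The presentation of a sentence is the basic idea (mm. 48–49) plus its repetition (mm. 50-51); the repetition of the basic idea is therefore measures 50–51.

measures 50–51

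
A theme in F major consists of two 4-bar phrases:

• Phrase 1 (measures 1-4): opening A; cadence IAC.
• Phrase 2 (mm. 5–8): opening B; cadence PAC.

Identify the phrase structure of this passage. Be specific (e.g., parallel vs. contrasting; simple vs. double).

Phrase 1 ends with an imperfect authentic cadence (weaker) and phrase 2 with a perfect authentic cadence (stronger): antecedent + consequent = a period.
The two phrases open with different material (A / B), so the period is contrasting.

contrasting period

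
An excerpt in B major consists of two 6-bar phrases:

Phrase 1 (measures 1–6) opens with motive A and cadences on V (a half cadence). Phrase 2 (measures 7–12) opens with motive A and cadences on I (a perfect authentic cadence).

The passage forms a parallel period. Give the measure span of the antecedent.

measures 1–6

The antecedent is the phrase ending with the weaker cadence (half cadence, phrase 1) and the consequent the one ending more conclusively (perfect authentic cadence, phrase 2); the antecedent is bars 1–6.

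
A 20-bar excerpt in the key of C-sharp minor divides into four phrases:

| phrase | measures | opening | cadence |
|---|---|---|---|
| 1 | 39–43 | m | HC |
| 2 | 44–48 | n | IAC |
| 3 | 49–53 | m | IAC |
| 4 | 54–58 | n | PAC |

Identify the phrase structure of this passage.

Four phrases in two halves: the first half (measures 39–48) ends with an imperfect authentic cadence, the second (measures 49–58) with a perfect authentic cadence — a large antecedent–consequent pair, i.e. a double period.
Phrase 3 begins with the same material as phrase 1, making it parallel.

parallel double period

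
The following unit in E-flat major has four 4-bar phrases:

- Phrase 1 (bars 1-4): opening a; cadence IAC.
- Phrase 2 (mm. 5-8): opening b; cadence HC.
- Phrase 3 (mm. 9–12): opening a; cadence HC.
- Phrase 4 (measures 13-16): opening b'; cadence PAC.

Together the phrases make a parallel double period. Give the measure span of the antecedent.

In a double period the first pair of phrases (ending half cadence) is the large antecedent and the second pair (ending perfect authentic cadence) is the large consequent; the antecedent is measures 1–8.

measures 1–8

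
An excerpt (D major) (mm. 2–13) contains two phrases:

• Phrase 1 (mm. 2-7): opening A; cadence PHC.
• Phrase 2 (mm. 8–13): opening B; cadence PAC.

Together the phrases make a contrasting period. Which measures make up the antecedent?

measures 2–7

The phrase ending with the weaker cadence (Phrygian half cadence) is the antecedent; the one ending more conclusively (perfect authentic cadence) is the consequent. The antecedent is measures 2–7.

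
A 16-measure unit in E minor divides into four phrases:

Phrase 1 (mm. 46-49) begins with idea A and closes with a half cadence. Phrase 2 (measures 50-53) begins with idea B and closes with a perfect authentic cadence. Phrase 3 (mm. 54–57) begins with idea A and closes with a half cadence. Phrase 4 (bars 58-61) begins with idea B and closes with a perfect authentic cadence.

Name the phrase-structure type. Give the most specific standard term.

repeated period

The cadence pattern HC–PAC–HC–PAC is weak–strong twice, and phrases 3–4 restate phrases 1–2: a period heard twice, not a double period (which would end weakly at phrase 2).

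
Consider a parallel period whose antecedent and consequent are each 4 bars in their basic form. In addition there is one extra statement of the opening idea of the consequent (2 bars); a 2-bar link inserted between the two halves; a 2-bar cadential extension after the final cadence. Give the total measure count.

Basic parallel period: 4 + 4 = 8 bars.
8 (basic form) + 2 (extra statement) + 2 (link) + 2 (cadential extension) = 14.

14 measures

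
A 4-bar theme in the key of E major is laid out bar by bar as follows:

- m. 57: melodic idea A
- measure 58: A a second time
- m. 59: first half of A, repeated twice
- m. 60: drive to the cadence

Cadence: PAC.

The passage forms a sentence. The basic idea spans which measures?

The presentation of a sentence is the basic idea (bar 57) plus its repetition (m. 58); the basic idea is therefore bar 57.

measures 57–57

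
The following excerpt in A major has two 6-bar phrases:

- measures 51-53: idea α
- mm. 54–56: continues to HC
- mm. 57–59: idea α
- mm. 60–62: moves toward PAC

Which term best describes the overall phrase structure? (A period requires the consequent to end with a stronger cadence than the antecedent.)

Phrase 1 ends with a half cadence (weaker) and phrase 2 with a perfect authentic cadence (stronger): antecedent + consequent = a period.
The two phrases open with the same material (α / α), so the period is parallel.

parallel period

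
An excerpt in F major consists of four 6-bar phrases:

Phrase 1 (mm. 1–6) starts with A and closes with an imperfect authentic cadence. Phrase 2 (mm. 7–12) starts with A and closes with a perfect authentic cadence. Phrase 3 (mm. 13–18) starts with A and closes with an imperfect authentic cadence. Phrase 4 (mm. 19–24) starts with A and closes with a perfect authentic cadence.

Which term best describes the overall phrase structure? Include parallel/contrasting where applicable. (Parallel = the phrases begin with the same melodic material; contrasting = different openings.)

The cadence pattern IAC–PAC–IAC–PAC is weak–strong twice, and phrases 3–4 restate phrases 1–2: a period heard twice, not a double period (which would end weakly at phrase 2).

repeated period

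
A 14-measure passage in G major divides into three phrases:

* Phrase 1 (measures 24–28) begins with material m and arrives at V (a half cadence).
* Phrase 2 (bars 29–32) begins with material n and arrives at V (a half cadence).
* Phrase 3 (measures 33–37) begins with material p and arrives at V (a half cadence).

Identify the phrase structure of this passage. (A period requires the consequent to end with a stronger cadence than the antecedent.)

The final phrase closes with a half cadence, which is not stronger than the preceding half cadence; the 3 phrases lack an overall antecedent–consequent design and so form a phrase group.

phrase group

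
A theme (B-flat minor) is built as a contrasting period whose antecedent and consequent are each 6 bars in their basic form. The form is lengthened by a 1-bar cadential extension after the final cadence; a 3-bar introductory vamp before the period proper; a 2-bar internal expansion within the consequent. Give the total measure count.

18 measures

Basic contrasting period: 6 + 6 = 12 bars.
12 (basic form) + 1 (cadential extension) + 3 (introduction) + 2 (internal expansion) = 18.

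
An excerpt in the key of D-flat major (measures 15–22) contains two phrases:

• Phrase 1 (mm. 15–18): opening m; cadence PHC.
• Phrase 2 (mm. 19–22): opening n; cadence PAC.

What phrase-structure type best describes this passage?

Phrase 1 ends with a Phrygian half cadence (weaker) and phrase 2 with a perfect authentic cadence (stronger): antecedent + consequent = a period.
The two phrases open with different material (m / n), so the period is contrasting.

contrasting period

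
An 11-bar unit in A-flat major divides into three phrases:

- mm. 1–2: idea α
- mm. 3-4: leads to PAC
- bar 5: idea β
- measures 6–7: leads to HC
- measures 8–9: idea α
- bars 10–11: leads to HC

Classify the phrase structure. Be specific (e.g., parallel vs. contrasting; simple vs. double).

The final phrase closes with a half cadence, which is not stronger than the preceding half cadence; the 3 phrases lack an overall antecedent–consequent design and so form a phrase group.

phrase group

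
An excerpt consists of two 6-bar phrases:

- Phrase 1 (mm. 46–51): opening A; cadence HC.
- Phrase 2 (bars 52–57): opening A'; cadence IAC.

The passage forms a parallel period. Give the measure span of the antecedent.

measures 46–51

The phrase ending with the weaker cadence (half cadence) is the antecedent; the one ending more conclusively (imperfect authentic cadence) is the consequent. The antecedent is measures 46–51.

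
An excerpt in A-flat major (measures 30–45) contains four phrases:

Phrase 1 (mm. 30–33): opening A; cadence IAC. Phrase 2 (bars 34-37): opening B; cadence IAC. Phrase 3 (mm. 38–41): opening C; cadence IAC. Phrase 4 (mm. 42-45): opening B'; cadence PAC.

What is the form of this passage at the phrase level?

contrasting double period

Four phrases in two halves: the first half (mm. 30–37) ends with an imperfect authentic cadence, the second (mm. 38–45) with a perfect authentic cadence — a large antecedent–consequent pair, i.e. a double period.
Phrase 3 begins with different material from phrase 1, making it contrasting.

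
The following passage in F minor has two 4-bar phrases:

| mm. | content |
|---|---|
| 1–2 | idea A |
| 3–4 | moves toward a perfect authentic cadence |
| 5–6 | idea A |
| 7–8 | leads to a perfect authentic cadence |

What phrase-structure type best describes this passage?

Both phrases have the same opening (A) and the same cadence (perfect authentic cadence): the second is a restatement, not a consequent, so this is a repeated phrase rather than a period.

repeated phrase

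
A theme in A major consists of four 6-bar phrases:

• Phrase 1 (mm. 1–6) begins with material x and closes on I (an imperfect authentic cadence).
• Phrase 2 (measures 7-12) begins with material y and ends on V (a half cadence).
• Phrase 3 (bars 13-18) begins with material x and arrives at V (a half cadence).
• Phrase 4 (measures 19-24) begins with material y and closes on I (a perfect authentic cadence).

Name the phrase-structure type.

parallel double period

Four phrases in two halves: the first half (mm. 1-12) ends with a half cadence, the second (measures 13–24) with a perfect authentic cadence — a large antecedent–consequent pair, i.e. a double period.
Phrase 3 begins with the same material as phrase 1, making it parallel.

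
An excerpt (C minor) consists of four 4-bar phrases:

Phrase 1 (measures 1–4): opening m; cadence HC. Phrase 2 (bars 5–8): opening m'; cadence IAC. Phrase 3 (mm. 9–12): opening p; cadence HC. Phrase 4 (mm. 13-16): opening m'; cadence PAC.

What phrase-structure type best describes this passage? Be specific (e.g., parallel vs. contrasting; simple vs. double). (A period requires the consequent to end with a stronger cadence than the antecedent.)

Four phrases in two halves: the first half (bars 1-8) ends with an imperfect authentic cadence, the second (mm. 9–16) with a perfect authentic cadence — a large antecedent–consequent pair, i.e. a double period.
Phrase 3 begins with different material from phrase 1, making it contrasting.

contrasting double period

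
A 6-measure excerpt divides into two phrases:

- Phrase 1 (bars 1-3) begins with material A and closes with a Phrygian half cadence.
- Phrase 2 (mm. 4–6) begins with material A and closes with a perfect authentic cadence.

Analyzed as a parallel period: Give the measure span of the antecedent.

measures 1–3

The antecedent is the phrase ending with the weaker cadence (Phrygian half cadence, phrase 1) and the consequent the one ending more conclusively (perfect authentic cadence, phrase 2); the antecedent is mm. 1–3.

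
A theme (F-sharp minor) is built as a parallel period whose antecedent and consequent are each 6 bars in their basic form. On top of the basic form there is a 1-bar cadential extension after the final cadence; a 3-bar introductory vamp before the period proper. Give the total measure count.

Basic parallel period: 6 + 6 = 12 bars.
12 (basic form) + 1 (cadential extension) + 3 (introduction) = 16.

16 measures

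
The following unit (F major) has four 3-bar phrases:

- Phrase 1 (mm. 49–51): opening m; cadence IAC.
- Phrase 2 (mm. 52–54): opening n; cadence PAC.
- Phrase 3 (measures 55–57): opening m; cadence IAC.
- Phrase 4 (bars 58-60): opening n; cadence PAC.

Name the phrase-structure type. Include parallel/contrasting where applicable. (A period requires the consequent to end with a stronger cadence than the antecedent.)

The cadence pattern IAC–PAC–IAC–PAC is weak–strong twice, and phrases 3–4 restate phrases 1–2: a period heard twice, not a double period (which would end weakly at phrase 2).

repeated period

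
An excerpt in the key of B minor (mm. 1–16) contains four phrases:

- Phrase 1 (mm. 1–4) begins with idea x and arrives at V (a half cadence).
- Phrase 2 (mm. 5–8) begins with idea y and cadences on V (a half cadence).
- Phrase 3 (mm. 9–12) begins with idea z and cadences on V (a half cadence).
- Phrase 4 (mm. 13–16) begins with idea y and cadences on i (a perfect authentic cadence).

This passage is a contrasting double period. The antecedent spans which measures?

In a double period the four phrases pair into a large antecedent (phrases 1–2, ending half cadence) and a large consequent (phrases 3–4, ending perfect authentic cadence). The antecedent spans mm. 1-8.

measures 1–8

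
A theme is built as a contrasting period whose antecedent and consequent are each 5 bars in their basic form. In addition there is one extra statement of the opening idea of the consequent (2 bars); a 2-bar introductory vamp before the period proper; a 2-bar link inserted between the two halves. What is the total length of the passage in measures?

Basic contrasting period: 5 + 5 = 10 bars.
10 (basic form) + 2 (extra statement) + 2 (introduction) + 2 (link) = 16.

16 measures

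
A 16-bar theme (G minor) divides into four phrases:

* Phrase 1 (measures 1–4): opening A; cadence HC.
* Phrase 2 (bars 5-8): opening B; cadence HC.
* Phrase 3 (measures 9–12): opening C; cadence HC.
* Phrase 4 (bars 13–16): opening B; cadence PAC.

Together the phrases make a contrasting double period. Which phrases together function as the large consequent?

In a double period the first pair of phrases (ending half cadence) is the large antecedent and the second pair (ending perfect authentic cadence) is the large consequent; the consequent is phrases 3 and 4.

phrases 3 and 4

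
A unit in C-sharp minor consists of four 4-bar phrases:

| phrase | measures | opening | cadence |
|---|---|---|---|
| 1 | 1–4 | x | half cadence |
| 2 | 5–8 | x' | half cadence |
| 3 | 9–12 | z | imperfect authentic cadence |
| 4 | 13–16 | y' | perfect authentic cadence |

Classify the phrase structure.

Four phrases in two halves: the first half (measures 1-8) ends with a half cadence, the second (bars 9-16) with a perfect authentic cadence — a large antecedent–consequent pair, i.e. a double period.
Phrase 3 begins with different material from phrase 1, making it contrasting.

contrasting double period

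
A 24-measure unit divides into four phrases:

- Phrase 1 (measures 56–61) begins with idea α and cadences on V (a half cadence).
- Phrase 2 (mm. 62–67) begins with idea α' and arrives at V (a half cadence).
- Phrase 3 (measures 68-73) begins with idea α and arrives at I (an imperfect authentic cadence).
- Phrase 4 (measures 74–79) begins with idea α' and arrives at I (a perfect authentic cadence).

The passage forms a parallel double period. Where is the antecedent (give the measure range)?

measures 56–67

In a double period the four phrases pair into a large antecedent (phrases 1–2, ending half cadence) and a large consequent (phrases 3–4, ending perfect authentic cadence). The antecedent spans mm. 56–67.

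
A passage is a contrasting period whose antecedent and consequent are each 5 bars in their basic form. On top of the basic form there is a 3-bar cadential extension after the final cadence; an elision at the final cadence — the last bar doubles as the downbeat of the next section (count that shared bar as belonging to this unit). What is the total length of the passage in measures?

13 measures

Basic contrasting period: 5 + 5 = 10 bars.
10 (basic form) + 3 (cadential extension) = 13.
The elision shares a bar with the next section but does not change this unit's count.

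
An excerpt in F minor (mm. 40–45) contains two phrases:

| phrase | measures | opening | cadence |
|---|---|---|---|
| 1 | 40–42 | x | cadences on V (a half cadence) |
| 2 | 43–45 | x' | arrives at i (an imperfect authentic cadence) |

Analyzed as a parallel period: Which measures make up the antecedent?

The antecedent is the phrase ending with the weaker cadence (half cadence, phrase 1) and the consequent the one ending more conclusively (imperfect authentic cadence, phrase 2); the antecedent is mm. 40-42.

measures 40–42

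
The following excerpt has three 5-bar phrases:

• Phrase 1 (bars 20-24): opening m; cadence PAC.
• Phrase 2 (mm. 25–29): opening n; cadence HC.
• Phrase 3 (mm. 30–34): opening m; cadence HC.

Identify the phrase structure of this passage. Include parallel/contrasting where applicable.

phrase group

The final phrase closes with a half cadence, which is not stronger than the preceding half cadence; the 3 phrases lack an overall antecedent–consequent design and so form a phrase group.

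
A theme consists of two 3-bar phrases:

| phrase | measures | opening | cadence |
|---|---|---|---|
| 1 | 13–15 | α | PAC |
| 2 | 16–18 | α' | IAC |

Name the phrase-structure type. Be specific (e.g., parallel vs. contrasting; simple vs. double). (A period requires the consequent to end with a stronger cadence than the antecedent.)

The second phrase closes with an imperfect authentic cadence, which is not stronger than the first phrase's perfect authentic cadence; without a weak→strong cadential pair there is no antecedent–consequent relationship, so this is a phrase group rather than a period.

phrase group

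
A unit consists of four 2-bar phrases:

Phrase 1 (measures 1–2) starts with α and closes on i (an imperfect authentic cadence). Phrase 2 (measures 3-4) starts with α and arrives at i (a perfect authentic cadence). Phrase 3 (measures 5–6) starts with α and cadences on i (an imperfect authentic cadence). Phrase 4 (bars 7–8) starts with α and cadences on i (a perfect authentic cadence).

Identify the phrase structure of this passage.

The cadence pattern IAC–PAC–IAC–PAC is weak–strong twice, and phrases 3–4 restate phrases 1–2: a period heard twice, not a double period (which would end weakly at phrase 2).

repeated period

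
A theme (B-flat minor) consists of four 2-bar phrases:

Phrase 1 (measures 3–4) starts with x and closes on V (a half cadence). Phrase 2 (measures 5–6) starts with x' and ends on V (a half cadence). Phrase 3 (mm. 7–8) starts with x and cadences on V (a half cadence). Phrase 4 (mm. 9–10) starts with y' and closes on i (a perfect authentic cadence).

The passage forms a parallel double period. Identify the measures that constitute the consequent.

measures 7–10

In a double period the four phrases pair into a large antecedent (phrases 1–2, ending half cadence) and a large consequent (phrases 3–4, ending perfect authentic cadence). The consequent spans bars 7-10.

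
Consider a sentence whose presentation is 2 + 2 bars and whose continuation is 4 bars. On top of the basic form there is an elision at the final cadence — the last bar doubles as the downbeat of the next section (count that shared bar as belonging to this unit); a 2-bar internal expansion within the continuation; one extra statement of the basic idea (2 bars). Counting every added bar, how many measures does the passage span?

Basic sentence: 2 + 2 + 4 = 8 bars.
8 (basic form) + 2 (internal expansion) + 2 (extra statement) = 12.
The elision shares a bar with the next section but does not change this unit's count.

12 measures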